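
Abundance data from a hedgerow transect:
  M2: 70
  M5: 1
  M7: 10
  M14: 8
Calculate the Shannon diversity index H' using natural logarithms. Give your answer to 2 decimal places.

0.70

Total N = 70+1+10+8 = 89, so the proportions are 0.7865, 0.0112, 0.1124, 0.0899 (working shown to 4 dp, full precision carried).
Each pᵢ ln pᵢ term: 0.7865×(-0.2401)=-0.1889, 0.0112×(-4.4886)=-0.0504, 0.1124×(-2.1861)=-0.2456, 0.0899×(-2.4092)=-0.2166.
Sum = -0.7015, so H' = 0.70.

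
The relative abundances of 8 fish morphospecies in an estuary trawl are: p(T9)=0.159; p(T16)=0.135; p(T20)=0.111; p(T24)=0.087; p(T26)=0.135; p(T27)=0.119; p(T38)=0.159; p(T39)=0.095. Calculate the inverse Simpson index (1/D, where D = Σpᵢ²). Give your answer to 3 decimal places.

7.687

D = 0.159² + 0.135² + 0.111² + 0.087² + 0.135² + 0.119² + 0.159² + 0.095² = 0.0252810 + 0.0182250 + 0.0123210 + 0.0075690 + 0.0182250 + 0.0141610 + 0.0252810 + 0.0090250 = 0.1300880 (working shown to 7 dp, full precision carried).
So 1/D = 7.68710, i.e. 7.687 to 3 decimal places.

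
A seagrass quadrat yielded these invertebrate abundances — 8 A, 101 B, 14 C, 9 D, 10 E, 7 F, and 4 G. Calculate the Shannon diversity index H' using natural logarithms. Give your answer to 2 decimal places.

1.23

Total N = 8+101+14+9+10+7+4 = 153, so the proportions are 0.0523, 0.6601, 0.0915, 0.0588, 0.0654, 0.0458, 0.0261 (working shown to 4 dp, full precision carried).
Each pᵢ ln pᵢ term: 0.0523×(-2.9510)=-0.1543, 0.6601×(-0.4153)=-0.2742, 0.0915×(-2.3914)=-0.2188, 0.0588×(-2.8332)=-0.1667, 0.0654×(-2.7279)=-0.1783, 0.0458×(-3.0845)=-0.1411, 0.0261×(-3.6441)=-0.0953.
Sum = -1.2286, so H' = 1.23.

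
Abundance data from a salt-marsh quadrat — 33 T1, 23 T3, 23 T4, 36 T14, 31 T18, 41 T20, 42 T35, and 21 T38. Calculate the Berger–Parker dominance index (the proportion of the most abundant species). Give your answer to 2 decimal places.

Total N = 33+23+23+36+31+41+42+21 = 250, so the proportions are 0.132, 0.092, 0.092, 0.144, 0.124, 0.164, 0.168, 0.084 (working shown to 4 dp, full precision carried).
The largest proportion is 0.168, i.e. d = 0.17 to 2 decimal places.

0.17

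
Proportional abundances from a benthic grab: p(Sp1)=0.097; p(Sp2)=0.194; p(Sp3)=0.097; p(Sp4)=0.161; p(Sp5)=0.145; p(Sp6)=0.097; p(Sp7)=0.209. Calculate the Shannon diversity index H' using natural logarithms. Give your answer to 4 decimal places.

Each pᵢ ln pᵢ term (working shown to 6 dp, full precision carried): 0.097×(-2.333044)=-0.226305, 0.194×(-1.639897)=-0.318140, 0.097×(-2.333044)=-0.226305, 0.161×(-1.826351)=-0.294042, 0.145×(-1.931022)=-0.279998, 0.097×(-2.333044)=-0.226305, 0.209×(-1.565421)=-0.327173.
Sum = -1.898270, so H' = 1.8983.

1.8983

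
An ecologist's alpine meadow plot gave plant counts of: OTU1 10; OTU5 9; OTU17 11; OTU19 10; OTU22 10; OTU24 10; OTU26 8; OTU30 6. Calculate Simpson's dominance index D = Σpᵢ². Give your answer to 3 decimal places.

Total N = 10+9+11+10+10+10+8+6 = 74, so the proportions are 0.13514, 0.12162, 0.14865, 0.13514, 0.13514, 0.13514, 0.10811, 0.08108 (working shown to 5 dp, full precision carried).
D = 0.13514² + 0.12162² + 0.14865² + 0.13514² + 0.13514² + 0.13514² + 0.10811² + 0.08108² = 0.01826 + 0.01479 + 0.02210 + 0.01826 + 0.01826 + 0.01826 + 0.01169 + 0.00657 = 0.12820.
To 3 decimal places, D = 0.128.

0.128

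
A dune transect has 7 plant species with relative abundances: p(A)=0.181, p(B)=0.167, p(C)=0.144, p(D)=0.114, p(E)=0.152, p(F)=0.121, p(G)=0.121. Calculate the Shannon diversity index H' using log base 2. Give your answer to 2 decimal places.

2.79

Each pᵢ log₂ pᵢ term (working shown to 4 dp, full precision carried): 0.181×(-2.4659)=-0.4463, 0.167×(-2.5821)=-0.4312, 0.144×(-2.7959)=-0.4026, 0.114×(-3.1329)=-0.3571, 0.152×(-2.7179)=-0.4131, 0.121×(-3.0469)=-0.3687, 0.121×(-3.0469)=-0.3687.
Sum = -2.7878, so H' = 2.79.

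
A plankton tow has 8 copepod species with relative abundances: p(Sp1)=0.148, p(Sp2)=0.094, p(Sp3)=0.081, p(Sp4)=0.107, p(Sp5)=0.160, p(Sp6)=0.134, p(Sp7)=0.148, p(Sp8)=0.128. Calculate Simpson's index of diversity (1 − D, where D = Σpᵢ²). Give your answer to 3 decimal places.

0.869

D = 0.148² + 0.094² + 0.081² + 0.107² + 0.16² + 0.134² + 0.148² + 0.128² = 0.02190 + 0.00884 + 0.00656 + 0.01145 + 0.02560 + 0.01796 + 0.02190 + 0.01638 = 0.13059 (working shown to 5 dp, full precision carried).
So 1 − D = 0.86941, i.e. 0.869 to 3 decimal places.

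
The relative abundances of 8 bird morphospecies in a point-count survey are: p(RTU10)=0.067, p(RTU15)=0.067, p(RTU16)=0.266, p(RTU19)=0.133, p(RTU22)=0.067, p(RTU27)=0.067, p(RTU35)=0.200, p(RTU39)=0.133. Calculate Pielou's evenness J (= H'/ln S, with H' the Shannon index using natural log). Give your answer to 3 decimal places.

0.931

H' = −Σ pᵢ ln pᵢ = −((-0.18111) + (-0.18111) + (-0.35225) + (-0.26832) + (-0.18111) + (-0.18111) + (-0.32189) + (-0.26832)) = 1.93519 (working shown to 5 dp, full precision carried).
With S = 8 species, ln S = 2.07944, so J = 1.93519/2.07944 = 0.93063, i.e. 0.931 to 3 decimal places.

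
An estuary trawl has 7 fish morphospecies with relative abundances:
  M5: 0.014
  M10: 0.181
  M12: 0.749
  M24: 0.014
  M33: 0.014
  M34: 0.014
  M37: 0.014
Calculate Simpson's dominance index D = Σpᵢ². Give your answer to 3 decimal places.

D = 0.014² + 0.181² + 0.749² + 0.014² + 0.014² + 0.014² + 0.014² = 0.00020 + 0.03276 + 0.56100 + 0.00020 + 0.00020 + 0.00020 + 0.00020 = 0.59474 (working shown to 5 dp, full precision carried).
To 3 decimal places, D = 0.595.

0.595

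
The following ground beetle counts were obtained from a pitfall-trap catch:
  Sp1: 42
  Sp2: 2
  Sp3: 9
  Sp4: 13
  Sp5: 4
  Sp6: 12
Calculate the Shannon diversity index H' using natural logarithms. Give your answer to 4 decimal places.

1.3963

Total N = 42+2+9+13+4+12 = 82, so the proportions are 0.512195, 0.02439, 0.109756, 0.158537, 0.04878, 0.146341 (working shown to 6 dp, full precision carried).
Each pᵢ ln pᵢ term: 0.512195×(-0.669050)=-0.342684, 0.02439×(-3.713572)=-0.090575, 0.109756×(-2.209495)=-0.242506, 0.158537×(-1.841770)=-0.291988, 0.04878×(-3.020425)=-0.147338, 0.146341×(-1.921813)=-0.281241.
Sum = -1.396331, so H' = 1.3963.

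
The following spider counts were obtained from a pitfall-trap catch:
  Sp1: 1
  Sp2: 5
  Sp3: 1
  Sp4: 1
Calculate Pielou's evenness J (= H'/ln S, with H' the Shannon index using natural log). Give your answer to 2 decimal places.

Total N = 1+5+1+1 = 8, so the proportions are 0.125, 0.625, 0.125, 0.125 (working shown to 4 dp, full precision carried).
H' = −Σ pᵢ ln pᵢ = −((-0.2599) + (-0.2938) + (-0.2599) + (-0.2599)) = 1.0735.
With S = 4 species, ln S = 1.3863, so J = 1.0735/1.3863 = 0.7744, i.e. 0.77 to 2 decimal places.

0.77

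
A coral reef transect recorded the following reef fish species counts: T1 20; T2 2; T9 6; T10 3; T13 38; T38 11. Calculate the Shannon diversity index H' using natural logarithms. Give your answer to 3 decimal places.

1.383

Total N = 20+2+6+3+38+11 = 80, so the proportions are 0.25, 0.025, 0.075, 0.0375, 0.475, 0.1375 (working shown to 5 dp, full precision carried).
Each pᵢ ln pᵢ term: 0.25×(-1.38629)=-0.34657, 0.025×(-3.68888)=-0.09222, 0.075×(-2.59027)=-0.19427, 0.0375×(-3.28341)=-0.12313, 0.475×(-0.74444)=-0.35361, 0.1375×(-1.98413)=-0.27282.
Sum = -1.38262, so H' = 1.383.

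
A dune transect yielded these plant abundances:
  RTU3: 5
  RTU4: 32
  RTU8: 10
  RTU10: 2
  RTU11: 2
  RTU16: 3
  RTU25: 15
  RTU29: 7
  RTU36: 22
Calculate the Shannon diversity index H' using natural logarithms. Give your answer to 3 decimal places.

Total N = 5+32+10+2+2+3+15+7+22 = 98, so the proportions are 0.05102, 0.32653, 0.10204, 0.02041, 0.02041, 0.03061, 0.15306, 0.07143, 0.22449 (working shown to 5 dp, full precision carried).
Each pᵢ ln pᵢ term: 0.05102×(-2.97553)=-0.15181, 0.32653×(-1.11923)=-0.36546, 0.10204×(-2.28238)=-0.23290, 0.02041×(-3.89182)=-0.07942, 0.02041×(-3.89182)=-0.07942, 0.03061×(-3.48636)=-0.10673, 0.15306×(-1.87692)=-0.28728, 0.07143×(-2.63906)=-0.18850, 0.22449×(-1.49393)=-0.33537.
Sum = -1.82691, so H' = 1.827.

1.827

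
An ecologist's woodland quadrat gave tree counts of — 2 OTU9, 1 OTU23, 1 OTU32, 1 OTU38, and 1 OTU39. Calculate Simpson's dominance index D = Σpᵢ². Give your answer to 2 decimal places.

0.22

Total N = 2+1+1+1+1 = 6, so the proportions are 0.3333, 0.1667, 0.1667, 0.1667, 0.1667 (working shown to 4 dp, full precision carried).
D = 0.3333² + 0.1667² + 0.1667² + 0.1667² + 0.1667² = 0.1111 + 0.0278 + 0.0278 + 0.0278 + 0.0278 = 0.2222.
To 2 decimal places, D = 0.22.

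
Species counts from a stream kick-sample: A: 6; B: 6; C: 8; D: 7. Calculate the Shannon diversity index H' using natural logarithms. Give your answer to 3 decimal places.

1.379

Total N = 6+6+8+7 = 27, so the proportions are 0.22222, 0.22222, 0.2963, 0.25926 (working shown to 5 dp, full precision carried).
Each pᵢ ln pᵢ term: 0.22222×(-1.50408)=-0.33424, 0.22222×(-1.50408)=-0.33424, 0.2963×(-1.21640)=-0.36041, 0.25926×(-1.34993)=-0.34998.
Sum = -1.37887, so H' = 1.379.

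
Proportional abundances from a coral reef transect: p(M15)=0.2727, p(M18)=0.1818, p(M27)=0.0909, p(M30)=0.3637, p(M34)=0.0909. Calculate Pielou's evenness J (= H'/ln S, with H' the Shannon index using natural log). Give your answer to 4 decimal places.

H' = −Σ pᵢ ln pᵢ = −((-0.354342) + (-0.309941) + (-0.217978) + (-0.367856) + (-0.217978)) = 1.468094 (working shown to 6 dp, full precision carried).
With S = 5 species, ln S = 1.609438, so J = 1.468094/1.609438 = 0.912178, i.e. 0.9122 to 4 decimal places.

0.9122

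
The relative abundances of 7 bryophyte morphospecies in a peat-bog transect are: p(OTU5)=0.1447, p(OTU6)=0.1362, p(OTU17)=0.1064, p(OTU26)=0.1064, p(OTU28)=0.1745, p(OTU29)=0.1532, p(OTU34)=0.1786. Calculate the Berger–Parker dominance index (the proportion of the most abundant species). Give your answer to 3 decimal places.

0.179

The largest proportion is 0.1786, i.e. d = 0.179 to 3 decimal places.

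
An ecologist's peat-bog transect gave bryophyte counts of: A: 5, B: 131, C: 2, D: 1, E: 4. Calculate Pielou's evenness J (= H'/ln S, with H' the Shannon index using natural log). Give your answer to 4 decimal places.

Total N = 5+131+2+1+4 = 143, so the proportions are 0.034965, 0.916084, 0.013986, 0.006993, 0.027972 (working shown to 6 dp, full precision carried).
H' = −Σ pᵢ ln pᵢ = −((-0.117252) + (-0.080292) + (-0.059716) + (-0.034705) + (-0.100043)) = 0.392009.
With S = 5 species, ln S = 1.609438, so J = 0.392009/1.609438 = 0.243569, i.e. 0.2436 to 4 decimal places.

0.2436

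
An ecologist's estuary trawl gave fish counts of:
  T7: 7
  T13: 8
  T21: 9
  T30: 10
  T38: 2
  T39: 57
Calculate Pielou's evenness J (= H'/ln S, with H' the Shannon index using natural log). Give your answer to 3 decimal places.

0.700

Total N = 7+8+9+10+2+57 = 93, so the proportions are 0.07527, 0.08602, 0.09677, 0.10753, 0.02151, 0.6129 (working shown to 5 dp, full precision carried).
H' = −Σ pᵢ ln pᵢ = −((-0.19470) + (-0.21102) + (-0.22600) + (-0.23979) + (-0.08257) + (-0.30005)) = 1.25413.
With S = 6 species, ln S = 1.79176, so J = 1.25413/1.79176 = 0.69994, i.e. 0.700 to 3 decimal places.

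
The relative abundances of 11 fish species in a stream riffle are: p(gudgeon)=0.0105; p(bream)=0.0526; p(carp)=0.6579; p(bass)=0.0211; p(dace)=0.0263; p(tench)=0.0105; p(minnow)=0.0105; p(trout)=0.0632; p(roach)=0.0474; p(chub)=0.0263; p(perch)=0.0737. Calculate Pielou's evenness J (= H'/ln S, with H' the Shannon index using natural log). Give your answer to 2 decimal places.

0.57

H' = −Σ pᵢ ln pᵢ = −((-0.0478) + (-0.1549) + (-0.2755) + (-0.0814) + (-0.0957) + (-0.0478) + (-0.0478) + (-0.1745) + (-0.1445) + (-0.0957) + (-0.1922)) = 1.3579 (working shown to 4 dp, full precision carried).
With S = 11 species, ln S = 2.3979, so J = 1.3579/2.3979 = 0.5663, i.e. 0.57 to 2 decimal places.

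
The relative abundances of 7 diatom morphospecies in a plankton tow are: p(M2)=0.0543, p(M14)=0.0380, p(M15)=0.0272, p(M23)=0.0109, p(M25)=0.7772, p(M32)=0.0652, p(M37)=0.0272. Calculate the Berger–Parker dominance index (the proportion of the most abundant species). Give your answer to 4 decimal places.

0.7772

The largest proportion is 0.7772, i.e. d = 0.7772 to 4 decimal places.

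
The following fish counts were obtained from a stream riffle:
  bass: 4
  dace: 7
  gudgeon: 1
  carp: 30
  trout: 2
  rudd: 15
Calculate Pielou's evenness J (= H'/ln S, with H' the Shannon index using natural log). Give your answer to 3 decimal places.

Total N = 4+7+1+30+2+15 = 59, so the proportions are 0.0678, 0.11864, 0.01695, 0.50847, 0.0339, 0.25424 (working shown to 5 dp, full precision carried).
H' = −Σ pᵢ ln pᵢ = −((-0.18246) + (-0.25290) + (-0.06911) + (-0.34390) + (-0.11473) + (-0.34817)) = 1.31127.
With S = 6 species, ln S = 1.79176, so J = 1.31127/1.79176 = 0.73184, i.e. 0.732 to 3 decimal places.

0.732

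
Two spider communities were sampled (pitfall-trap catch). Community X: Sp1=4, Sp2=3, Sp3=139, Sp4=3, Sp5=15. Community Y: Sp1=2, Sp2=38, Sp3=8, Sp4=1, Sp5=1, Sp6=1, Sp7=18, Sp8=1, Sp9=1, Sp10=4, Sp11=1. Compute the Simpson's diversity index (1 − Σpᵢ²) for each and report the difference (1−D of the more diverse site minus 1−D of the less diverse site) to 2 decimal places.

0.41

Community X: N=164, proportions 0.0244, 0.0183, 0.8476, 0.0183, 0.0915, giving 1−D = 0.2720 (working shown to 4 dp, full precision carried).
Community Y: N=76, proportions 0.0263, 0.5, 0.1053, 0.0132, 0.0132, 0.0132, 0.2368, 0.0132, 0.0132, 0.0526, 0.0132, giving 1−D = 0.6783.
Difference = |0.2720 − 0.6783| = 0.4063, i.e. 0.41 to 2 decimal places.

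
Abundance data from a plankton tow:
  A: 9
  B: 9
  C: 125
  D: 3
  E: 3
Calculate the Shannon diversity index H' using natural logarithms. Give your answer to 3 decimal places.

0.644

Total N = 9+9+125+3+3 = 149, so the proportions are 0.0604, 0.0604, 0.83893, 0.02013, 0.02013 (working shown to 5 dp, full precision carried).
Each pᵢ ln pᵢ term: 0.0604×(-2.80672)=-0.16953, 0.0604×(-2.80672)=-0.16953, 0.83893×(-0.17563)=-0.14734, 0.02013×(-3.90533)=-0.07863, 0.02013×(-3.90533)=-0.07863.
Sum = -0.64367, so H' = 0.644.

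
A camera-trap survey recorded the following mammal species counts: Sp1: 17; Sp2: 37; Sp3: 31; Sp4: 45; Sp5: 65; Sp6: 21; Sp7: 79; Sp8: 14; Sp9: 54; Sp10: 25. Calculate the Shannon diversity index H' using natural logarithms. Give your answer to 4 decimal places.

2.1651

Total N = 17+37+31+45+65+21+79+14+54+25 = 388, so the proportions are 0.043814, 0.095361, 0.079897, 0.115979, 0.167526, 0.054124, 0.203608, 0.036082, 0.139175, 0.064433 (working shown to 6 dp, full precision carried).
Each pᵢ ln pᵢ term: 0.043814×(-3.127792)=-0.137042, 0.095361×(-2.350087)=-0.224106, 0.079897×(-2.527018)=-0.201901, 0.115979×(-2.154343)=-0.249859, 0.167526×(-1.786618)=-0.299305, 0.054124×(-2.916483)=-0.157851, 0.203608×(-1.591557)=-0.324054, 0.036082×(-3.321948)=-0.119864, 0.139175×(-1.972021)=-0.274457, 0.064433×(-2.742130)=-0.176684.
Sum = -2.165123, so H' = 2.1651.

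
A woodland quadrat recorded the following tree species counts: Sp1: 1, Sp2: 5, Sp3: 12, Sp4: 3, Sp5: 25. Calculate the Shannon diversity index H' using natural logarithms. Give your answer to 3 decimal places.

1.184

Total N = 1+5+12+3+25 = 46, so the proportions are 0.02174, 0.1087, 0.26087, 0.06522, 0.54348 (working shown to 5 dp, full precision carried).
Each pᵢ ln pᵢ term: 0.02174×(-3.82864)=-0.08323, 0.1087×(-2.21920)=-0.24122, 0.26087×(-1.34373)=-0.35054, 0.06522×(-2.73003)=-0.17805, 0.54348×(-0.60977)=-0.33139.
Sum = -1.18443, so H' = 1.184.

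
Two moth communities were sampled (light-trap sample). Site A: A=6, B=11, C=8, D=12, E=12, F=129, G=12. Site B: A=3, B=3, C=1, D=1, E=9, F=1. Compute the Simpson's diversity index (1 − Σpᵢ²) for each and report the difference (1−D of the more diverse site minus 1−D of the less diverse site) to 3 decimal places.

0.164

Site A: N=190, proportions 0.031579, 0.057895, 0.042105, 0.063158, 0.063158, 0.678947, 0.063158, giving 1−D = 0.520942 (working shown to 6 dp, full precision carried).
Site B: N=18, proportions 0.166667, 0.166667, 0.055556, 0.055556, 0.5, 0.055556, giving 1−D = 0.685185.
Difference = |0.520942 − 0.685185| = 0.164243, i.e. 0.164 to 3 decimal places.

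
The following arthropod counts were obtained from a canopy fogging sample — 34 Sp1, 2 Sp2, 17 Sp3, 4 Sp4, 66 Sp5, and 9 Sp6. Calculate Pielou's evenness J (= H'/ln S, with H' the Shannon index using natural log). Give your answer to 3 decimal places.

0.733

Total N = 34+2+17+4+66+9 = 132, so the proportions are 0.257576, 0.015152, 0.128788, 0.030303, 0.5, 0.068182 (working shown to 6 dp, full precision carried).
H' = −Σ pᵢ ln pᵢ = −((-0.349386) + (-0.063480) + (-0.263962) + (-0.105955) + (-0.346574) + (-0.183108)) = 1.312464.
With S = 6 species, ln S = 1.791759, so J = 1.312464/1.791759 = 0.732500, i.e. 0.733 to 3 decimal places.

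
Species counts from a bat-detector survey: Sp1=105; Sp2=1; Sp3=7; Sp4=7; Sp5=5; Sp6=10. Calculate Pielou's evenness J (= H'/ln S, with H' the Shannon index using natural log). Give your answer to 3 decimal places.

0.476

Total N = 105+1+7+7+5+10 = 135, so the proportions are 0.77778, 0.00741, 0.05185, 0.05185, 0.03704, 0.07407 (working shown to 5 dp, full precision carried).
H' = −Σ pᵢ ln pᵢ = −((-0.19547) + (-0.03634) + (-0.15345) + (-0.15345) + (-0.12207) + (-0.19279)) = 0.85356.
With S = 6 species, ln S = 1.79176, so J = 0.85356/1.79176 = 0.47638, i.e. 0.476 to 3 decimal places.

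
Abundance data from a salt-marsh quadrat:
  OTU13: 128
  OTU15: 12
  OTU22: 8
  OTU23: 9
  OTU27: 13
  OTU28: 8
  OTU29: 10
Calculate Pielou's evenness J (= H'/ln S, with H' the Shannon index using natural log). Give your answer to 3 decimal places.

0.613

Total N = 128+12+8+9+13+8+10 = 188, so the proportions are 0.68085, 0.06383, 0.04255, 0.04787, 0.06915, 0.04255, 0.05319 (working shown to 5 dp, full precision carried).
H' = −Σ pᵢ ln pᵢ = −((-0.26173) + (-0.17563) + (-0.13434) + (-0.14549) + (-0.18473) + (-0.13434) + (-0.15606)) = 1.19232.
With S = 7 species, ln S = 1.94591, so J = 1.19232/1.94591 = 0.61273, i.e. 0.613 to 3 decimal places.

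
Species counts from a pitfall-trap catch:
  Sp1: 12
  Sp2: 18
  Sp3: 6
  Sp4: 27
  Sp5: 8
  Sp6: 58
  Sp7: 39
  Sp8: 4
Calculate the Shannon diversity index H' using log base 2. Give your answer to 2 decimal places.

Total N = 12+18+6+27+8+58+39+4 = 172, so the proportions are 0.0698, 0.1047, 0.0349, 0.157, 0.0465, 0.3372, 0.2267, 0.0233 (working shown to 4 dp, full precision carried).
Each pᵢ log₂ pᵢ term: 0.0698×(-3.8413)=-0.2680, 0.1047×(-3.2563)=-0.3408, 0.0349×(-4.8413)=-0.1689, 0.157×(-2.6714)=-0.4193, 0.0465×(-4.4263)=-0.2059, 0.3372×(-1.5683)=-0.5288, 0.2267×(-2.1409)=-0.4854, 0.0233×(-5.4263)=-0.1262.
Sum = -2.5433, so H' = 2.54.

2.54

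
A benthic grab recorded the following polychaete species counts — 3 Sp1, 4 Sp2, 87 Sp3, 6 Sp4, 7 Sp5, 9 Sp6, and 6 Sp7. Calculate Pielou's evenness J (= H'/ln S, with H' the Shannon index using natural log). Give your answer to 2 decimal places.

Total N = 3+4+87+6+7+9+6 = 122, so the proportions are 0.0246, 0.0328, 0.7131, 0.0492, 0.0574, 0.0738, 0.0492 (working shown to 4 dp, full precision carried).
H' = −Σ pᵢ ln pᵢ = −((-0.0911) + (-0.1121) + (-0.2411) + (-0.1481) + (-0.1640) + (-0.1923) + (-0.1481)) = 1.0969.
With S = 7 species, ln S = 1.9459, so J = 1.0969/1.9459 = 0.5637, i.e. 0.56 to 2 decimal places.

0.56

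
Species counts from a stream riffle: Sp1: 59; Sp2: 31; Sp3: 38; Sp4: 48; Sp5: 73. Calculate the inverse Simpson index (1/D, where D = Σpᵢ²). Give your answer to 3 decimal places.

Total N = 59+31+38+48+73 = 249, so the proportions are 0.2369478, 0.124498, 0.1526104, 0.1927711, 0.2931727 (working shown to 7 dp, full precision carried).
D = 0.2369478² + 0.124498² + 0.1526104² + 0.1927711² + 0.2931727² = 0.0561443 + 0.0154998 + 0.0232899 + 0.0371607 + 0.0859502 = 0.2180449.
So 1/D = 4.58621, i.e. 4.586 to 3 decimal places.

4.586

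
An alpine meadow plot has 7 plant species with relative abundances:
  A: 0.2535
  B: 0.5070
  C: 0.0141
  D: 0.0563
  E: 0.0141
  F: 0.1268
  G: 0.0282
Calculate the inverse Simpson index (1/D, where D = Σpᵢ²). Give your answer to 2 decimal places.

2.93

D = 0.2535² + 0.507² + 0.0141² + 0.0563² + 0.0141² + 0.1268² + 0.0282² = 0.06426 + 0.25705 + 0.00020 + 0.00317 + 0.00020 + 0.01608 + 0.00080 = 0.34175 (working shown to 5 dp, full precision carried).
So 1/D = 2.9261, i.e. 2.93 to 2 decimal places.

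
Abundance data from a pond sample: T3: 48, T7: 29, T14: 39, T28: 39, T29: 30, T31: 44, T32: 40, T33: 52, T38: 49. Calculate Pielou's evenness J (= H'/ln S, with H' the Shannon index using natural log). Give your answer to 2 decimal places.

0.99

Total N = 48+29+39+39+30+44+40+52+49 = 370, so the proportions are 0.1297, 0.0784, 0.1054, 0.1054, 0.0811, 0.1189, 0.1081, 0.1405, 0.1324 (working shown to 4 dp, full precision carried).
H' = −Σ pᵢ ln pᵢ = −((-0.2649) + (-0.1996) + (-0.2372) + (-0.2372) + (-0.2037) + (-0.2532) + (-0.2405) + (-0.2758) + (-0.2677)) = 2.1798.
With S = 9 species, ln S = 2.1972, so J = 2.1798/2.1972 = 0.9920, i.e. 0.99 to 2 decimal places.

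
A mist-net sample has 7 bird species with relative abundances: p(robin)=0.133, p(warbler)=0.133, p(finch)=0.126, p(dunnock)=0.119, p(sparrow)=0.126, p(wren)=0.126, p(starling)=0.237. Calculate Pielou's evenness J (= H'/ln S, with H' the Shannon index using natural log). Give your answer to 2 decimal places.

H' = −Σ pᵢ ln pᵢ = −((-0.2683) + (-0.2683) + (-0.2610) + (-0.2533) + (-0.2610) + (-0.2610) + (-0.3412)) = 1.9142 (working shown to 4 dp, full precision carried).
With S = 7 species, ln S = 1.9459, so J = 1.9142/1.9459 = 0.9837, i.e. 0.98 to 2 decimal places.

0.98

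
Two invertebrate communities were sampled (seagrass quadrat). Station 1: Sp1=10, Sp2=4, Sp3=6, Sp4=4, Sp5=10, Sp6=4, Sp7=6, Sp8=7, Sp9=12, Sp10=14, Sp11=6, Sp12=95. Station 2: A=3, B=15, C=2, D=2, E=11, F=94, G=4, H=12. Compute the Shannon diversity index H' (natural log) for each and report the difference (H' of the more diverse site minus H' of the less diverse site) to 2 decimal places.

Station 1: N=178, proportions 0.0562, 0.0225, 0.0337, 0.0225, 0.0562, 0.0225, 0.0337, 0.0393, 0.0674, 0.0787, 0.0337, 0.5337, giving H' = 1.7664 (working shown to 4 dp, full precision carried).
Station 2: N=143, proportions 0.021, 0.1049, 0.014, 0.014, 0.0769, 0.6573, 0.028, 0.0839, giving H' = 1.2181.
Difference = |1.7664 − 1.2181| = 0.5483, i.e. 0.55 to 2 decimal places.

0.55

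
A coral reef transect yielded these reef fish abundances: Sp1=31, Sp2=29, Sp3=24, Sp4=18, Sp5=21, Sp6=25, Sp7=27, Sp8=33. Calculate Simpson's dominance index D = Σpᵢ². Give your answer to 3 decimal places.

Total N = 31+29+24+18+21+25+27+33 = 208, so the proportions are 0.14904, 0.13942, 0.11538, 0.08654, 0.10096, 0.12019, 0.12981, 0.15865 (working shown to 5 dp, full precision carried).
D = 0.14904² + 0.13942² + 0.11538² + 0.08654² + 0.10096² + 0.12019² + 0.12981² + 0.15865² = 0.02221 + 0.01944 + 0.01331 + 0.00749 + 0.01019 + 0.01445 + 0.01685 + 0.02517 = 0.12911.
To 3 decimal places, D = 0.129.

0.129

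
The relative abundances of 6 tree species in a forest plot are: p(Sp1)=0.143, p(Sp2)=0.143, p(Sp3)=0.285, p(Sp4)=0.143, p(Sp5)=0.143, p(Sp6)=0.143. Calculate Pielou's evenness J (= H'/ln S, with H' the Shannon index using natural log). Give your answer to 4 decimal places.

0.9758

H' = −Σ pᵢ ln pᵢ = −((-0.278122) + (-0.278122) + (-0.357751) + (-0.278122) + (-0.278122) + (-0.278122)) = 1.748362 (working shown to 6 dp, full precision carried).
With S = 6 species, ln S = 1.791759, so J = 1.748362/1.791759 = 0.975779, i.e. 0.9758 to 4 decimal places.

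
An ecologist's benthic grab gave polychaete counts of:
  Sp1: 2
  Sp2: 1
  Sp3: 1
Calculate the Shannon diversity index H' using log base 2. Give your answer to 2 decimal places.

Total N = 2+1+1 = 4, so the proportions are 0.5, 0.25, 0.25 (working shown to 4 dp, full precision carried).
Each pᵢ log₂ pᵢ term: 0.5×(-1.0000)=-0.5000, 0.25×(-2.0000)=-0.5000, 0.25×(-2.0000)=-0.5000.
Sum = -1.5000, so H' = 1.50.

1.50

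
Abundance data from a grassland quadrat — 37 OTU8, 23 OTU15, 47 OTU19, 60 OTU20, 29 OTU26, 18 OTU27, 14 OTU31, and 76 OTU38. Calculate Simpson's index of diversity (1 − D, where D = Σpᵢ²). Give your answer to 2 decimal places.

Total N = 37+23+47+60+29+18+14+76 = 304, so the proportions are 0.1217, 0.0757, 0.1546, 0.1974, 0.0954, 0.0592, 0.0461, 0.25 (working shown to 4 dp, full precision carried).
D = 0.1217² + 0.0757² + 0.1546² + 0.1974² + 0.0954² + 0.0592² + 0.0461² + 0.25² = 0.0148 + 0.0057 + 0.0239 + 0.0390 + 0.0091 + 0.0035 + 0.0021 + 0.0625 = 0.1606.
So 1 − D = 0.8394, i.e. 0.84 to 2 decimal places.

0.84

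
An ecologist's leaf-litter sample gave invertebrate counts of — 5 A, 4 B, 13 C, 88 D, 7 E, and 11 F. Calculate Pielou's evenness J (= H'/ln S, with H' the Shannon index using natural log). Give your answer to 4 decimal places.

Total N = 5+4+13+88+7+11 = 128, so the proportions are 0.039062, 0.03125, 0.101562, 0.6875, 0.054688, 0.085938 (working shown to 6 dp, full precision carried).
H' = −Σ pᵢ ln pᵢ = −((-0.126664) + (-0.108304) + (-0.232282) + (-0.257602) + (-0.158928) + (-0.210902)) = 1.094682.
With S = 6 species, ln S = 1.791759, so J = 1.094682/1.791759 = 0.610954, i.e. 0.6110 to 4 decimal places.

0.6110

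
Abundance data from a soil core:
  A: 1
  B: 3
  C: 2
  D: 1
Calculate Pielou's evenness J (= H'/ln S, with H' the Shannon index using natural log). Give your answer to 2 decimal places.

Total N = 1+3+2+1 = 7, so the proportions are 0.1429, 0.4286, 0.2857, 0.1429 (working shown to 4 dp, full precision carried).
H' = −Σ pᵢ ln pᵢ = −((-0.2780) + (-0.3631) + (-0.3579) + (-0.2780)) = 1.2770.
With S = 4 species, ln S = 1.3863, so J = 1.2770/1.3863 = 0.9212, i.e. 0.92 to 2 decimal places.

0.92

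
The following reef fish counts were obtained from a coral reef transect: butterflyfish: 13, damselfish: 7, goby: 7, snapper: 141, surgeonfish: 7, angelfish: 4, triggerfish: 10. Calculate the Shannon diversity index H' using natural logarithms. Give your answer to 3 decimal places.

1.006

Total N = 13+7+7+141+7+4+10 = 189, so the proportions are 0.06878, 0.03704, 0.03704, 0.74603, 0.03704, 0.02116, 0.05291 (working shown to 5 dp, full precision carried).
Each pᵢ ln pᵢ term: 0.06878×(-2.67680)=-0.18412, 0.03704×(-3.29584)=-0.12207, 0.03704×(-3.29584)=-0.12207, 0.74603×(-0.29299)=-0.21858, 0.03704×(-3.29584)=-0.12207, 0.02116×(-3.85545)=-0.08160, 0.05291×(-2.93916)=-0.15551.
Sum = -1.00601, so H' = 1.006.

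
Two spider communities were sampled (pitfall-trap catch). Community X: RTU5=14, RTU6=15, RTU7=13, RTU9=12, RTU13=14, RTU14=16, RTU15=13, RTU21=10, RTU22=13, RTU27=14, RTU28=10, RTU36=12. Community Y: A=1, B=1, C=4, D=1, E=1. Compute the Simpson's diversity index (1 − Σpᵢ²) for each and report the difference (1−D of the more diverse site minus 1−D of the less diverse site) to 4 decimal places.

Community X: N=156, proportions 0.089744, 0.096154, 0.083333, 0.076923, 0.089744, 0.102564, 0.083333, 0.064103, 0.083333, 0.089744, 0.064103, 0.076923, giving 1−D = 0.915187 (working shown to 6 dp, full precision carried).
Community Y: N=8, proportions 0.125, 0.125, 0.5, 0.125, 0.125, giving 1−D = 0.687500.
Difference = |0.915187 − 0.687500| = 0.227687, i.e. 0.2277 to 4 decimal places.

0.2277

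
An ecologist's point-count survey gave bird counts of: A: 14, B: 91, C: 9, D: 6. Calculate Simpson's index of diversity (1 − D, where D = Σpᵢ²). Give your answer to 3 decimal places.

0.403

Total N = 14+91+9+6 = 120, so the proportions are 0.11667, 0.75833, 0.075, 0.05 (working shown to 5 dp, full precision carried).
D = 0.11667² + 0.75833² + 0.075² + 0.05² = 0.01361 + 0.57507 + 0.00562 + 0.00250 = 0.59681.
So 1 − D = 0.40319, i.e. 0.403 to 3 decimal places.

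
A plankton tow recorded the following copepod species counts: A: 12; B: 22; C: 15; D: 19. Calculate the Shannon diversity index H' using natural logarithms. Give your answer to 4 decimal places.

Total N = 12+22+15+19 = 68, so the proportions are 0.176471, 0.323529, 0.220588, 0.279412 (working shown to 6 dp, full precision carried).
Each pᵢ ln pᵢ term: 0.176471×(-1.734601)=-0.306106, 0.323529×(-1.128465)=-0.365092, 0.220588×(-1.511458)=-0.333410, 0.279412×(-1.275069)=-0.356269.
Sum = -1.360877, so H' = 1.3609.

1.3609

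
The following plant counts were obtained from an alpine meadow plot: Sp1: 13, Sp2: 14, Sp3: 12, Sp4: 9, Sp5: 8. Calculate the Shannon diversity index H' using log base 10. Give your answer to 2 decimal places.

Total N = 13+14+12+9+8 = 56, so the proportions are 0.2321, 0.25, 0.2143, 0.1607, 0.1429 (working shown to 4 dp, full precision carried).
Each pᵢ log₁₀ pᵢ term: 0.2321×(-0.6342)=-0.1472, 0.25×(-0.6021)=-0.1505, 0.2143×(-0.6690)=-0.1434, 0.1607×(-0.7939)=-0.1276, 0.1429×(-0.8451)=-0.1207.
Sum = -0.6894, so H' = 0.69.

0.69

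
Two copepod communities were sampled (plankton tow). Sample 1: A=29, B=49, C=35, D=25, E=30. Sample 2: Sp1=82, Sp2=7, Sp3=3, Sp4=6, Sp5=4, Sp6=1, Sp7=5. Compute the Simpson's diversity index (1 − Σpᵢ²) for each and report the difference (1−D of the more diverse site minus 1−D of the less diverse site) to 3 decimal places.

0.376

Sample 1: N=168, proportions 0.17262, 0.29167, 0.20833, 0.14881, 0.17857, giving 1−D = 0.78770 (working shown to 5 dp, full precision carried).
Sample 2: N=108, proportions 0.75926, 0.06481, 0.02778, 0.05556, 0.03704, 0.00926, 0.0463, giving 1−D = 0.41187.
Difference = |0.78770 − 0.41187| = 0.37583, i.e. 0.376 to 3 decimal places.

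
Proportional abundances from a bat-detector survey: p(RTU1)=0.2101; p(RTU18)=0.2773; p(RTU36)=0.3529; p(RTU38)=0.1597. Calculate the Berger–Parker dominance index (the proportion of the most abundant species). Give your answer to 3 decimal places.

The largest proportion is 0.3529, i.e. d = 0.353 to 3 decimal places.

0.353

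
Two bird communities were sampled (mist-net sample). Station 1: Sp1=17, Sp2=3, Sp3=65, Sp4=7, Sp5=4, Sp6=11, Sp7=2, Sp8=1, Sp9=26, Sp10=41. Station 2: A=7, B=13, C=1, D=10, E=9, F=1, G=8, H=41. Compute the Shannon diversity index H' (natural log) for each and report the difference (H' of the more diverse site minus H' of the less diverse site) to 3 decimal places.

Station 1: N=177, proportions 0.09605, 0.01695, 0.36723, 0.03955, 0.0226, 0.06215, 0.0113, 0.00565, 0.14689, 0.23164, giving H' = 1.74851 (working shown to 5 dp, full precision carried).
Station 2: N=90, proportions 0.07778, 0.14444, 0.01111, 0.11111, 0.1, 0.01111, 0.08889, 0.45556, giving H' = 1.62583.
Difference = |1.74851 − 1.62583| = 0.12268, i.e. 0.123 to 3 decimal places.

0.123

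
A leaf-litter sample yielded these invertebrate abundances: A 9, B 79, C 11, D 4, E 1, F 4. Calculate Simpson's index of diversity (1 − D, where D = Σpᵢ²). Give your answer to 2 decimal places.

Total N = 9+79+11+4+1+4 = 108, so the proportions are 0.0833, 0.7315, 0.1019, 0.037, 0.0093, 0.037 (working shown to 4 dp, full precision carried).
D = 0.0833² + 0.7315² + 0.1019² + 0.037² + 0.0093² + 0.037² = 0.0069 + 0.5351 + 0.0104 + 0.0014 + 0.0001 + 0.0014 = 0.5552.
So 1 − D = 0.4448, i.e. 0.44 to 2 decimal places.

0.44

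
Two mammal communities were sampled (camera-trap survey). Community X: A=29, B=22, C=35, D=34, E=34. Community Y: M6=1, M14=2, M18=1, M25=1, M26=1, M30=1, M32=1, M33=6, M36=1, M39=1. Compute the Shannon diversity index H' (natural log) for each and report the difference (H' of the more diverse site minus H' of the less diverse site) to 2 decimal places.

Community X: N=154, proportions 0.1883, 0.1429, 0.2273, 0.2208, 0.2208, giving H' = 1.5961 (working shown to 4 dp, full precision carried).
Community Y: N=16, proportions 0.0625, 0.125, 0.0625, 0.0625, 0.0625, 0.0625, 0.0625, 0.375, 0.0625, 0.0625, giving H' = 2.0140.
Difference = |1.5961 − 2.0140| = 0.4179, i.e. 0.42 to 2 decimal places.

0.42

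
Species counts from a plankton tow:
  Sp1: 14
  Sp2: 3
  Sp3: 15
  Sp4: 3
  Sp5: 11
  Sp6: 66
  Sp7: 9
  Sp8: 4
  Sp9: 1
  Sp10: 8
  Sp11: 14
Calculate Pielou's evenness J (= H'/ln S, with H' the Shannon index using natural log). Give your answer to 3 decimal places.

0.771

Total N = 14+3+15+3+11+66+9+4+1+8+14 = 148, so the proportions are 0.09459, 0.02027, 0.10135, 0.02027, 0.07432, 0.44595, 0.06081, 0.02703, 0.00676, 0.05405, 0.09459 (working shown to 5 dp, full precision carried).
H' = −Σ pᵢ ln pᵢ = −((-0.22307) + (-0.07903) + (-0.23201) + (-0.07903) + (-0.19319) + (-0.36013) + (-0.17027) + (-0.09759) + (-0.03376) + (-0.15772) + (-0.22307)) = 1.84886.
With S = 11 species, ln S = 2.39790, so J = 1.84886/2.39790 = 0.77104, i.e. 0.771 to 3 decimal places.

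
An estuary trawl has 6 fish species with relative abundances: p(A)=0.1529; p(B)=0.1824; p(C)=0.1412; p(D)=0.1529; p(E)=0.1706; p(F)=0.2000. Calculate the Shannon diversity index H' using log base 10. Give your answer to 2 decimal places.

Each pᵢ log₁₀ pᵢ term (working shown to 4 dp, full precision carried): 0.1529×(-0.8156)=-0.1247, 0.1824×(-0.7390)=-0.1348, 0.1412×(-0.8502)=-0.1200, 0.1529×(-0.8156)=-0.1247, 0.1706×(-0.7680)=-0.1310, 0.2×(-0.6990)=-0.1398.
Sum = -0.7751, so H' = 0.78.

0.78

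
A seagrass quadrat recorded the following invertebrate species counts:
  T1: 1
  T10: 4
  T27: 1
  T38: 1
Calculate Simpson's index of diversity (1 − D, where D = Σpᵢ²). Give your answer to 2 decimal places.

0.61

Total N = 1+4+1+1 = 7, so the proportions are 0.1429, 0.5714, 0.1429, 0.1429 (working shown to 4 dp, full precision carried).
D = 0.1429² + 0.5714² + 0.1429² + 0.1429² = 0.0204 + 0.3265 + 0.0204 + 0.0204 = 0.3878.
So 1 − D = 0.6122, i.e. 0.61 to 2 decimal places.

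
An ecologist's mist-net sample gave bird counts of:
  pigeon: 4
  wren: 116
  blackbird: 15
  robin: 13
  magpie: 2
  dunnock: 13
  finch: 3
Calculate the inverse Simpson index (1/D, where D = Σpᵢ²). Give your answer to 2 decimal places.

1.96

Total N = 4+116+15+13+2+13+3 = 166, so the proportions are 0.0241, 0.6988, 0.09036, 0.07831, 0.01205, 0.07831, 0.01807 (working shown to 5 dp, full precision carried).
D = 0.0241² + 0.6988² + 0.09036² + 0.07831² + 0.01205² + 0.07831² + 0.01807² = 0.00058 + 0.48831 + 0.00817 + 0.00613 + 0.00015 + 0.00613 + 0.00033 = 0.50980.
So 1/D = 1.9616, i.e. 1.96 to 2 decimal places.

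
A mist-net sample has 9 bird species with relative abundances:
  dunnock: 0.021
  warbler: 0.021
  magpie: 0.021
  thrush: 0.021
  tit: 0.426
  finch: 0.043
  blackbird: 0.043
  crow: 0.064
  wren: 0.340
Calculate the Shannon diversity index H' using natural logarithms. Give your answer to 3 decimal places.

1.501

Each pᵢ ln pᵢ term (working shown to 5 dp, full precision carried): 0.021×(-3.86323)=-0.08113, 0.021×(-3.86323)=-0.08113, 0.021×(-3.86323)=-0.08113, 0.021×(-3.86323)=-0.08113, 0.426×(-0.85332)=-0.36351, 0.043×(-3.14656)=-0.13530, 0.043×(-3.14656)=-0.13530, 0.064×(-2.74887)=-0.17593, 0.34×(-1.07881)=-0.36680.
Sum = -1.50135, so H' = 1.501.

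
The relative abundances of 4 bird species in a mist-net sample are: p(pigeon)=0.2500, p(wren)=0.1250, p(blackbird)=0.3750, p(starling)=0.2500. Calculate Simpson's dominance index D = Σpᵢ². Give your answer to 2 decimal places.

0.28

D = 0.25² + 0.125² + 0.375² + 0.25² = 0.0625 + 0.0156 + 0.1406 + 0.0625 = 0.2812 (working shown to 4 dp, full precision carried).
To 2 decimal places, D = 0.28.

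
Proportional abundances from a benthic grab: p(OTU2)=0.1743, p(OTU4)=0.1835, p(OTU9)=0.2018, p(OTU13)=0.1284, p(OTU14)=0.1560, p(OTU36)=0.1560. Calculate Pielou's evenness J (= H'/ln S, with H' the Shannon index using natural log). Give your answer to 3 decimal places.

0.994

H' = −Σ pᵢ ln pᵢ = −((-0.30450) + (-0.31113) + (-0.32298) + (-0.26355) + (-0.28983) + (-0.28983)) = 1.78183 (working shown to 5 dp, full precision carried).
With S = 6 species, ln S = 1.79176, so J = 1.78183/1.79176 = 0.99446, i.e. 0.994 to 3 decimal places.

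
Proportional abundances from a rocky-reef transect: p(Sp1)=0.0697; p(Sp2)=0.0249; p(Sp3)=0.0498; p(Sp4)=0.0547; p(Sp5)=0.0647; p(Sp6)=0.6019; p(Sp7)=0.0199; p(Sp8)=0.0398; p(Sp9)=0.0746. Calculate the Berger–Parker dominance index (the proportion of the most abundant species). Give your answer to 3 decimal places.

0.602

The largest proportion is 0.6019, i.e. d = 0.602 to 3 decimal places.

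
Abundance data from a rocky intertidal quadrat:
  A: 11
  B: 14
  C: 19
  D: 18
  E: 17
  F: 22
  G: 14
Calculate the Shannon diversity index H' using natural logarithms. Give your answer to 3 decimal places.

1.924

Total N = 11+14+19+18+17+22+14 = 115, so the proportions are 0.09565, 0.12174, 0.16522, 0.15652, 0.14783, 0.1913, 0.12174 (working shown to 5 dp, full precision carried).
Each pᵢ ln pᵢ term: 0.09565×(-2.34704)=-0.22450, 0.12174×(-2.10587)=-0.25637, 0.16522×(-1.80049)=-0.29747, 0.15652×(-1.85456)=-0.29028, 0.14783×(-1.91172)=-0.28260, 0.1913×(-1.65389)=-0.31640, 0.12174×(-2.10587)=-0.25637.
Sum = -1.92398, so H' = 1.924.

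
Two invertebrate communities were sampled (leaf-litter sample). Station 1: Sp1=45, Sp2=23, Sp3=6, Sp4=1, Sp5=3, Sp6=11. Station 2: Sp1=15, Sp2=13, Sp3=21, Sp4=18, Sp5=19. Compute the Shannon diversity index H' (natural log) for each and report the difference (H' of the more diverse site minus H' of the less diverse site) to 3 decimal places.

Station 1: N=89, proportions 0.50562, 0.25843, 0.06742, 0.01124, 0.03371, 0.1236, giving H' = 1.29943 (working shown to 5 dp, full precision carried).
Station 2: N=86, proportions 0.17442, 0.15116, 0.24419, 0.2093, 0.22093, giving H' = 1.59538.
Difference = |1.29943 − 1.59538| = 0.29595, i.e. 0.296 to 3 decimal places.

0.296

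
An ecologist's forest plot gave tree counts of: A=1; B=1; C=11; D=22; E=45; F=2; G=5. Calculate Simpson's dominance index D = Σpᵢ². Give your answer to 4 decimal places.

Total N = 1+1+11+22+45+2+5 = 87, so the proportions are 0.011494, 0.011494, 0.126437, 0.252874, 0.517241, 0.022989, 0.057471 (working shown to 6 dp, full precision carried).
D = 0.011494² + 0.011494² + 0.126437² + 0.252874² + 0.517241² + 0.022989² + 0.057471² = 0.000132 + 0.000132 + 0.015986 + 0.063945 + 0.267539 + 0.000528 + 0.003303 = 0.351566.
To 4 decimal places, D = 0.3516.

0.3516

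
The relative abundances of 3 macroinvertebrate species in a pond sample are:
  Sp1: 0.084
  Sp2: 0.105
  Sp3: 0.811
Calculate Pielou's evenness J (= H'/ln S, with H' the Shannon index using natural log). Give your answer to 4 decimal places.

0.5594

H' = −Σ pᵢ ln pᵢ = −((-0.208063) + (-0.236648) + (-0.169894)) = 0.614605 (working shown to 6 dp, full precision carried).
With S = 3 species, ln S = 1.098612, so J = 0.614605/1.098612 = 0.559438, i.e. 0.5594 to 4 decimal places.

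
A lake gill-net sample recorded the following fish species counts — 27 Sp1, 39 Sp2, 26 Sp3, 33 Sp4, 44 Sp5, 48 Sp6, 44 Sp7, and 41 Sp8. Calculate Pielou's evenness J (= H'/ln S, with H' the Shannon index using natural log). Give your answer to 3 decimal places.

0.990

Total N = 27+39+26+33+44+48+44+41 = 302, so the proportions are 0.0894, 0.12914, 0.08609, 0.10927, 0.1457, 0.15894, 0.1457, 0.13576 (working shown to 5 dp, full precision carried).
H' = −Σ pᵢ ln pᵢ = −((-0.21587) + (-0.26433) + (-0.21113) + (-0.24192) + (-0.28064) + (-0.29233) + (-0.28064) + (-0.27110)) = 2.05796.
With S = 8 species, ln S = 2.07944, so J = 2.05796/2.07944 = 0.98967, i.e. 0.990 to 3 decimal places.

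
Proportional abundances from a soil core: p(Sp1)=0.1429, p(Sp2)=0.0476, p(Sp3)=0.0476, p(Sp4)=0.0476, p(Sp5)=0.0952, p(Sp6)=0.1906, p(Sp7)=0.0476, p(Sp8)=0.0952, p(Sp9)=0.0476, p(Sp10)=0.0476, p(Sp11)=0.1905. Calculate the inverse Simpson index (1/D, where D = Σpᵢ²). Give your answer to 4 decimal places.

D = 0.1429² + 0.0476² + 0.0476² + 0.0476² + 0.0952² + 0.1906² + 0.0476² + 0.0952² + 0.0476² + 0.0476² + 0.1905² = 0.02042041 + 0.00226576 + 0.00226576 + 0.00226576 + 0.00906304 + 0.03632836 + 0.00226576 + 0.00906304 + 0.00226576 + 0.00226576 + 0.03629025 = 0.12475966 (working shown to 8 dp, full precision carried).
So 1/D = 8.015411, i.e. 8.0154 to 4 decimal places.

8.0154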